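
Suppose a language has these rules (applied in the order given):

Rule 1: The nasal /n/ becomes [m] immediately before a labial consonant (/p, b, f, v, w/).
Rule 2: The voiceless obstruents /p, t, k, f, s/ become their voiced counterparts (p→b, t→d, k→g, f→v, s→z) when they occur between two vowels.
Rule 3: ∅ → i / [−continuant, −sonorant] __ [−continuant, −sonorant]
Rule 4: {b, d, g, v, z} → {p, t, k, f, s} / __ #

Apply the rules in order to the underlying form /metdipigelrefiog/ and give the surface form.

metidibigelreviok

Rule 1 (nasal place assimilation): no segment meets the environment; /metdipigelrefiog/ is unchanged.
Rule 2 (intervocalic voicing): /p/ is a voiceless obstruent between vowels /i/ and /i/, so it voices to [b]. /f/ is a voiceless obstruent between vowels /e/ and /i/, so it voices to [v]. /metdipigelrefiog/ → metdibigelreviog.
Rule 3 (stop-cluster i-epenthesis): /t/ and /d/ form a stop–stop cluster, so [i] is inserted between them. /metdibigelreviog/ → metidibigelreviog.
Rule 4 (final devoicing): /g/ is a voiced obstruent in word-final position, so it devoices to [k]. /metidibigelreviog/ → metidibigelreviok.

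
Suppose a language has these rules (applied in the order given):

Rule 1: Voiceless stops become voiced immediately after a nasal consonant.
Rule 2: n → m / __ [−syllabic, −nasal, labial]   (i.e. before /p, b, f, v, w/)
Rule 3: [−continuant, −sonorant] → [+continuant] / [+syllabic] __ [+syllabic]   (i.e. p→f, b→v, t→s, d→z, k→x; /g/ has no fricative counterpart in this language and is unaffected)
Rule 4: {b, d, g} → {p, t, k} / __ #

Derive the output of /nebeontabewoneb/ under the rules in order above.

neveondavewonep

Rule 1 (post-nasal voicing): /t/ is a voiceless stop immediately after the nasal /n/, so it voices to [d]. /nebeontabewoneb/ → nebeondabewoneb.
Rule 2 (nasal place assimilation): no segment meets the environment; /nebeondabewoneb/ is unchanged.
Rule 3 (intervocalic spirantization): /b/ is a stop between vowels /e/ and /e/, so it spirantizes to the fricative [v]. /b/ is a stop between vowels /a/ and /e/, so it spirantizes to the fricative [v]. /nebeondabewoneb/ → neveondavewoneb.
Rule 4 (final devoicing): /b/ is a voiced stop in word-final position, so it devoices to [p]. /neveondavewoneb/ → neveondavewonep.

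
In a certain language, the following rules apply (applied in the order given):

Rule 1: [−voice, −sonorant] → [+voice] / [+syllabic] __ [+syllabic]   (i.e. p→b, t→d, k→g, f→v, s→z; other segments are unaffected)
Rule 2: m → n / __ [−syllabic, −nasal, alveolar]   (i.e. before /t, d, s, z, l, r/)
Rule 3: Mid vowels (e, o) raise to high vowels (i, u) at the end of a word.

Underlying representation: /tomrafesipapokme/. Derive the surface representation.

Rule 1 (intervocalic voicing): /f/ is a voiceless obstruent between vowels /a/ and /e/, so it voices to [v]. /s/ is a voiceless obstruent between vowels /e/ and /i/, so it voices to [z]. /p/ is a voiceless obstruent between vowels /i/ and /a/, so it voices to [b]. /p/ is a voiceless obstruent between vowels /a/ and /o/, so it voices to [b]. /tomrafesipapokme/ → tomravezibabokme.
Rule 2 (nasal place assimilation): /m/ precedes the alveolar consonant /r/, so it assimilates in place to [n]. /tomravezibabokme/ → tonravezibabokme.
Rule 3 (final vowel raising): /e/ is a mid vowel in word-final position, so it raises to [i]. /tonravezibabokme/ → tonravezibabokmi.

tonravezibabokmi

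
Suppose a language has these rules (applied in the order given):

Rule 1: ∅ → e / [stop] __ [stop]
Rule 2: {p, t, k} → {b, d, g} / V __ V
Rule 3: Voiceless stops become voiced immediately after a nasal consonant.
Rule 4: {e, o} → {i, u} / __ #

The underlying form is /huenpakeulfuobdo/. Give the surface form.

huenbageulfuobedu

Rule 1 (stop-cluster e-epenthesis): /b/ and /d/ form a stop–stop cluster, so [e] is inserted between them. /huenpakeulfuobdo/ → huenpakeulfuobedo.
Rule 2 (intervocalic voicing): /k/ is a voiceless stop between vowels /a/ and /e/, so it voices to [g]. /huenpakeulfuobedo/ → huenpageulfuobedo.
Rule 3 (post-nasal voicing): /p/ is a voiceless stop immediately after the nasal /n/, so it voices to [b]. /huenpageulfuobedo/ → huenbageulfuobedo.
Rule 4 (final vowel raising): /o/ is a mid vowel in word-final position, so it raises to [u]. /huenbageulfuobedo/ → huenbageulfuobedu.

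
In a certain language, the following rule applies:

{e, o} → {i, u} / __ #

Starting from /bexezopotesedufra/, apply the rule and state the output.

No segment of /bexezopotesedufra/ meets the structural description of the rule, so the form surfaces unchanged.

bexezopotesedufra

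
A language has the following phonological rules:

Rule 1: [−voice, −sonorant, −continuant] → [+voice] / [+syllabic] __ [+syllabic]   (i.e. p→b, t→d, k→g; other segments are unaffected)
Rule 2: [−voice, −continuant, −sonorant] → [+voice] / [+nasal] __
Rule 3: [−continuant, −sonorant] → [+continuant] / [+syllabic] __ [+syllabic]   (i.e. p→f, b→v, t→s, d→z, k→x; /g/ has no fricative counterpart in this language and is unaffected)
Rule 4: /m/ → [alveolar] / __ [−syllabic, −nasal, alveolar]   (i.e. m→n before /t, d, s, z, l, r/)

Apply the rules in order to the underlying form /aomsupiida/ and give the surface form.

Rule 1 (intervocalic voicing): /p/ is a voiceless stop between vowels /u/ and /i/, so it voices to [b]. /aomsupiida/ → aomsubiida.
Rule 2 (post-nasal voicing): no segment meets the environment; /aomsubiida/ is unchanged.
Rule 3 (intervocalic spirantization): /b/ is a stop between vowels /u/ and /i/, so it spirantizes to the fricative [v]. /d/ is a stop between vowels /i/ and /a/, so it spirantizes to the fricative [z]. /aomsubiida/ → aomsuviiza.
Rule 4 (nasal place assimilation): /m/ precedes the alveolar consonant /s/, so it assimilates in place to [n]. /aomsuviiza/ → aonsuviiza.

aonsuviiza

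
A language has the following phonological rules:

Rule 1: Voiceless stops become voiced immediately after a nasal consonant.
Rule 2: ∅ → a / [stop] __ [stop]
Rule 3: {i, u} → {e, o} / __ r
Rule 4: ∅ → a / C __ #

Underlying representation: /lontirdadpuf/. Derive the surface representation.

Rule 1 (post-nasal voicing): /t/ is a voiceless stop immediately after the nasal /n/, so it voices to [d]. /lontirdadpuf/ → londirdadpuf.
Rule 2 (stop-cluster a-epenthesis): /d/ and /p/ form a stop–stop cluster, so [a] is inserted between them. /londirdadpuf/ → londirdadapuf.
Rule 3 (pre-rhotic lowering): /i/ is a high vowel immediately before /r/, so it lowers to [e]. /londirdadapuf/ → londerdadapuf.
Rule 4 (final a-epenthesis): the form ends in the consonant /f/, so [a] is inserted word-finally. /londerdadapuf/ → londerdadapufa.

londerdadapufa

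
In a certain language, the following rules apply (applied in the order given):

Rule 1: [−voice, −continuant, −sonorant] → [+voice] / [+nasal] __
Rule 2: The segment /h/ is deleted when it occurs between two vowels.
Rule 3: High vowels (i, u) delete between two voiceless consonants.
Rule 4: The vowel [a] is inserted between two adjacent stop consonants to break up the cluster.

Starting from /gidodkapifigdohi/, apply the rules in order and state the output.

Rule 1 (post-nasal voicing): no segment meets the environment; /gidodkapifigdohi/ is unchanged.
Rule 2 (intervocalic h-deletion): /h/ occurs between vowels /o/ and /i/, so it deletes. /gidodkapifigdohi/ → gidodkapifigdoi.
Rule 3 (high vowel syncope): /i/ is a high vowel flanked by voiceless consonants /p/ and /f/, so it deletes. /gidodkapifigdoi/ → gidodkapfigdoi.
Rule 4 (stop-cluster a-epenthesis): /d/ and /k/ form a stop–stop cluster, so [a] is inserted between them. /g/ and /d/ form a stop–stop cluster, so [a] is inserted between them. /gidodkapfigdoi/ → gidodakapfigadoi.

gidodakapfigadoi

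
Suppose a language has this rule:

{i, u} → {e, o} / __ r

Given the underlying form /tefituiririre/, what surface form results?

Scanning /tefituiririre/: /i/ at position 4 is not in the conditioning environment; /u/ at position 6 is not in the conditioning environment; /i/ is a high vowel immediately before /r/, so it lowers to [e]; /i/ is a high vowel immediately before /r/, so it lowers to [e]; /i/ is a high vowel immediately before /r/, so it lowers to [e].
Result: [tefituererere].

tefituererere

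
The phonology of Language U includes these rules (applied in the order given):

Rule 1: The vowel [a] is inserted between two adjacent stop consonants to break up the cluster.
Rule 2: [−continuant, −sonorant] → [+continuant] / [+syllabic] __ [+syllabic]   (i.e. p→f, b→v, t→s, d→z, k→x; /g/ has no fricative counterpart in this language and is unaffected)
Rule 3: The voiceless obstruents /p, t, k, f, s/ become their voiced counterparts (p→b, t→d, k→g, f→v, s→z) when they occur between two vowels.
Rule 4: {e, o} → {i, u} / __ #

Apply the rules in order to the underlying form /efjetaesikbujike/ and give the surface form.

Rule 1 (stop-cluster a-epenthesis): /k/ and /b/ form a stop–stop cluster, so [a] is inserted between them. /efjetaesikbujike/ → efjetaesikabujike.
Rule 2 (intervocalic spirantization): /t/ is a stop between vowels /e/ and /a/, so it spirantizes to the fricative [s]. /k/ is a stop between vowels /i/ and /a/, so it spirantizes to the fricative [x]. /b/ is a stop between vowels /a/ and /u/, so it spirantizes to the fricative [v]. /k/ is a stop between vowels /i/ and /e/, so it spirantizes to the fricative [x]. /efjetaesikabujike/ → efjesaesixavujixe.
Rule 3 (intervocalic voicing): /s/ is a voiceless obstruent between vowels /e/ and /a/, so it voices to [z]. /s/ is a voiceless obstruent between vowels /e/ and /i/, so it voices to [z]. /efjesaesixavujixe/ → efjezaezixavujixe.
Rule 4 (final vowel raising): /e/ is a mid vowel in word-final position, so it raises to [i]. /efjezaezixavujixe/ → efjezaezixavujixi.

efjezaezixavujixi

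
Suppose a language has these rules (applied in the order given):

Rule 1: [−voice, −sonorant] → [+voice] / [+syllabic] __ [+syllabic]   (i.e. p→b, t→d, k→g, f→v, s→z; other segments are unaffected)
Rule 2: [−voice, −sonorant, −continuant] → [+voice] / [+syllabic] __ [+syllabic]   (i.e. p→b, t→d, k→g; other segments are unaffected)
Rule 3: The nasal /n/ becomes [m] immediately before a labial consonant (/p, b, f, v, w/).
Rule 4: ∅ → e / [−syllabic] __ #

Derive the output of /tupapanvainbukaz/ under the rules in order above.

Rule 1 (intervocalic voicing): /p/ is a voiceless obstruent between vowels /u/ and /a/, so it voices to [b]. /p/ is a voiceless obstruent between vowels /a/ and /a/, so it voices to [b]. /k/ is a voiceless obstruent between vowels /u/ and /a/, so it voices to [g]. /tupapanvainbukaz/ → tubabanvainbugaz.
Rule 2 (intervocalic voicing): no segment meets the environment; /tubabanvainbugaz/ is unchanged.
Rule 3 (nasal place assimilation): /n/ precedes the labial consonant /v/, so it assimilates in place to [m]. /n/ precedes the labial consonant /b/, so it assimilates in place to [m]. /tubabanvainbugaz/ → tubabamvaimbugaz.
Rule 4 (final e-epenthesis): the form ends in the consonant /z/, so [e] is inserted word-finally. /tubabamvaimbugaz/ → tubabamvaimbugaze.

tubabamvaimbugaze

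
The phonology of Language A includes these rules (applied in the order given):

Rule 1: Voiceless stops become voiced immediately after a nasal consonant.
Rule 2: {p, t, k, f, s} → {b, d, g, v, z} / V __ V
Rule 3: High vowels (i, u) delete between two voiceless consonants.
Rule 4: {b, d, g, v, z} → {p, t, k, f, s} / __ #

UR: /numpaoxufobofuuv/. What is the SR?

Rule 1 (post-nasal voicing): /p/ is a voiceless stop immediately after the nasal /m/, so it voices to [b]. /numpaoxufobofuuv/ → numbaoxufobofuuv.
Rule 2 (intervocalic voicing): /f/ is a voiceless obstruent between vowels /u/ and /o/, so it voices to [v]. /f/ is a voiceless obstruent between vowels /o/ and /u/, so it voices to [v]. /numbaoxufobofuuv/ → numbaoxuvobovuuv.
Rule 3 (high vowel syncope): no segment meets the environment; /numbaoxuvobovuuv/ is unchanged.
Rule 4 (final devoicing): /v/ is a voiced obstruent in word-final position, so it devoices to [f]. /numbaoxuvobovuuv/ → numbaoxuvobovuuf.

numbaoxuvobovuuf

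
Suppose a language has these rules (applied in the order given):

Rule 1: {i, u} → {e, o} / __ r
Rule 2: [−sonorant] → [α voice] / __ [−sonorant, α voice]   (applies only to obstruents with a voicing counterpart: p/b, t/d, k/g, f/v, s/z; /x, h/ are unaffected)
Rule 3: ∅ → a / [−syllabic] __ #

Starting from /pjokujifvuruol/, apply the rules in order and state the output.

Rule 1 (pre-rhotic lowering): /u/ is a high vowel immediately before /r/, so it lowers to [o]. /pjokujifvuruol/ → pjokujifvoruol.
Rule 2 (regressive voicing assimilation): /f/ precedes the voiced obstruent /v/, so it voices to [v] by assimilation. /pjokujifvoruol/ → pjokujivvoruol.
Rule 3 (final a-epenthesis): the form ends in the consonant /l/, so [a] is inserted word-finally. /pjokujivvoruol/ → pjokujivvoruola.

pjokujivvoruola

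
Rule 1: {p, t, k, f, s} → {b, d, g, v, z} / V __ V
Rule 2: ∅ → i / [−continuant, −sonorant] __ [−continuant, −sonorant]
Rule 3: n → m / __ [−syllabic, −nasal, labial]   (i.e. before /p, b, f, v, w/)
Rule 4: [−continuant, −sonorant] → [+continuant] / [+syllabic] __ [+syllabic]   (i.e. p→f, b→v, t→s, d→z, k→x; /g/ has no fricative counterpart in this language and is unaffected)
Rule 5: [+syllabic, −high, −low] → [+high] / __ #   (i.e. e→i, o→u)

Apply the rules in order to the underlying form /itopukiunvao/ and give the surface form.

Rule 1 (intervocalic voicing): /t/ is a voiceless obstruent between vowels /i/ and /o/, so it voices to [d]. /p/ is a voiceless obstruent between vowels /o/ and /u/, so it voices to [b]. /k/ is a voiceless obstruent between vowels /u/ and /i/, so it voices to [g]. /itopukiunvao/ → idobugiunvao.
Rule 2 (stop-cluster i-epenthesis): no segment meets the environment; /idobugiunvao/ is unchanged.
Rule 3 (nasal place assimilation): /n/ precedes the labial consonant /v/, so it assimilates in place to [m]. /idobugiunvao/ → idobugiumvao.
Rule 4 (intervocalic spirantization): /d/ is a stop between vowels /i/ and /o/, so it spirantizes to the fricative [z]. /b/ is a stop between vowels /o/ and /u/, so it spirantizes to the fricative [v]. /idobugiumvao/ → izovugiumvao.
Rule 5 (final vowel raising): /o/ is a mid vowel in word-final position, so it raises to [u]. /izovugiumvao/ → izovugiumvau.

izovugiumvau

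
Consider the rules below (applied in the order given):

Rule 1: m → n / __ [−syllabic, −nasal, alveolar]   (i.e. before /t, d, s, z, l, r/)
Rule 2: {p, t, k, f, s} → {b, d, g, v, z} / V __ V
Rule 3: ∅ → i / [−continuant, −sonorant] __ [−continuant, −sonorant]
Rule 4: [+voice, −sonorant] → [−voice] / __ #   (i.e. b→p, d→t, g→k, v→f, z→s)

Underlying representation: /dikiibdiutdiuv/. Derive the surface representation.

digiibidiutidiuf

Rule 1 (nasal place assimilation): no segment meets the environment; /dikiibdiutdiuv/ is unchanged.
Rule 2 (intervocalic voicing): /k/ is a voiceless obstruent between vowels /i/ and /i/, so it voices to [g]. /dikiibdiutdiuv/ → digiibdiutdiuv.
Rule 3 (stop-cluster i-epenthesis): /b/ and /d/ form a stop–stop cluster, so [i] is inserted between them. /t/ and /d/ form a stop–stop cluster, so [i] is inserted between them. /digiibdiutdiuv/ → digiibidiutidiuv.
Rule 4 (final devoicing): /v/ is a voiced obstruent in word-final position, so it devoices to [f]. /digiibidiutidiuv/ → digiibidiutidiuf.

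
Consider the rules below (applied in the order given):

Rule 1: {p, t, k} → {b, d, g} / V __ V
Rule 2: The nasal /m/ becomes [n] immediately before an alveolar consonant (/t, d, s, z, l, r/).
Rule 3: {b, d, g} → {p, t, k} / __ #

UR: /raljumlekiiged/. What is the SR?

raljunlegiiget

Rule 1 (intervocalic voicing): /k/ is a voiceless stop between vowels /e/ and /i/, so it voices to [g]. /raljumlekiiged/ → raljumlegiiged.
Rule 2 (nasal place assimilation): /m/ precedes the alveolar consonant /l/, so it assimilates in place to [n]. /raljumlegiiged/ → raljunlegiiged.
Rule 3 (final devoicing): /d/ is a voiced stop in word-final position, so it devoices to [t]. /raljunlegiiged/ → raljunlegiiget.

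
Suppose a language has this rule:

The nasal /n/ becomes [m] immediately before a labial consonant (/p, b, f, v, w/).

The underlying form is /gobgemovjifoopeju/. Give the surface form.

No segment of /gobgemovjifoopeju/ meets the structural description of the rule, so the form surfaces unchanged.

gobgemovjifoopeju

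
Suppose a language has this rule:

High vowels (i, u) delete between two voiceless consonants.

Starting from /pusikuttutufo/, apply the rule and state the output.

/u/ is a high vowel flanked by voiceless consonants /p/ and /s/, so it deletes.
/i/ is a high vowel flanked by voiceless consonants /s/ and /k/, so it deletes.
/u/ is a high vowel flanked by voiceless consonants /k/ and /t/, so it deletes.
/u/ is a high vowel flanked by voiceless consonants /t/ and /t/, so it deletes.
/u/ is a high vowel flanked by voiceless consonants /t/ and /f/, so it deletes.
Surface form: [psktttfo].

psktttfo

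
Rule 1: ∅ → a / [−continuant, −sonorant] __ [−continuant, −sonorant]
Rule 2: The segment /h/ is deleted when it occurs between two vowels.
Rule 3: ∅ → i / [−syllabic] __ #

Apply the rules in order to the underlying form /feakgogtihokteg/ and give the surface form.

feakagogatiokategi

Rule 1 (stop-cluster a-epenthesis): /k/ and /g/ form a stop–stop cluster, so [a] is inserted between them. /g/ and /t/ form a stop–stop cluster, so [a] is inserted between them. /k/ and /t/ form a stop–stop cluster, so [a] is inserted between them. /feakgogtihokteg/ → feakagogatihokateg.
Rule 2 (intervocalic h-deletion): /h/ occurs between vowels /i/ and /o/, so it deletes. /feakagogatihokateg/ → feakagogatiokateg.
Rule 3 (final i-epenthesis): the form ends in the consonant /g/, so [i] is inserted word-finally. /feakagogatiokateg/ → feakagogatiokategi.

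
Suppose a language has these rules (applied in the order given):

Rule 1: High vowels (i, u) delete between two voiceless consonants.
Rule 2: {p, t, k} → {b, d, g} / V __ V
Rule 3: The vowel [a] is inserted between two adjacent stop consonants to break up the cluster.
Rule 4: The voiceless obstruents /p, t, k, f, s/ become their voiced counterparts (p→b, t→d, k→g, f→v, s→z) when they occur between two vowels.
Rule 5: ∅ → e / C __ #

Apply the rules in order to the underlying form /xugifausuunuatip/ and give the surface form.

xugivauzuunuadape

Rule 1 (high vowel syncope): /i/ is a high vowel flanked by voiceless consonants /t/ and /p/, so it deletes. /xugifausuunuatip/ → xugifausuunuatp.
Rule 2 (intervocalic voicing): no segment meets the environment; /xugifausuunuatp/ is unchanged.
Rule 3 (stop-cluster a-epenthesis): /t/ and /p/ form a stop–stop cluster, so [a] is inserted between them. /xugifausuunuatp/ → xugifausuunuatap.
Rule 4 (intervocalic voicing): /f/ is a voiceless obstruent between vowels /i/ and /a/, so it voices to [v]. /s/ is a voiceless obstruent between vowels /u/ and /u/, so it voices to [z]. /t/ is a voiceless obstruent between vowels /a/ and /a/, so it voices to [d]. /xugifausuunuatap/ → xugivauzuunuadap.
Rule 5 (final e-epenthesis): the form ends in the consonant /p/, so [e] is inserted word-finally. /xugivauzuunuadap/ → xugivauzuunuadape.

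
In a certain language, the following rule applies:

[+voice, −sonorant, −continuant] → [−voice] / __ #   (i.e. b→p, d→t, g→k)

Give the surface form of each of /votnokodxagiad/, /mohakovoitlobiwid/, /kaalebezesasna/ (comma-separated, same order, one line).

votnokodxagiat, mohakovoitlobiwit, kaalebezesasna

/votnokodxagiad/: /d/ is a voiced stop in word-final position, so it devoices to [t]. → [votnokodxagiat].
/mohakovoitlobiwid/: /d/ is a voiced stop in word-final position, so it devoices to [t]. → [mohakovoitlobiwit].
/kaalebezesasna/: the rule's environment is not met; surfaces unchanged as [kaalebezesasna].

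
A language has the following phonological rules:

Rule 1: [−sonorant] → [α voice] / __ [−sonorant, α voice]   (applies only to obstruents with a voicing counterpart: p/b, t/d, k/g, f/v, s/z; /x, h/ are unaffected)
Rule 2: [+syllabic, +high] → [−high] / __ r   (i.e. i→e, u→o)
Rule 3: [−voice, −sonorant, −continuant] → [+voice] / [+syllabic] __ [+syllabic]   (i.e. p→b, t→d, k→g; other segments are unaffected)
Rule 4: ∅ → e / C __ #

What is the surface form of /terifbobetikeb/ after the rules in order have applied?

terivbobedigebe

Rule 1 (regressive voicing assimilation): /f/ precedes the voiced obstruent /b/, so it voices to [v] by assimilation. /terifbobetikeb/ → terivbobetikeb.
Rule 2 (pre-rhotic lowering): no segment meets the environment; /terivbobetikeb/ is unchanged.
Rule 3 (intervocalic voicing): /t/ is a voiceless stop between vowels /e/ and /i/, so it voices to [d]. /k/ is a voiceless stop between vowels /i/ and /e/, so it voices to [g]. /terivbobetikeb/ → terivbobedigeb.
Rule 4 (final e-epenthesis): the form ends in the consonant /b/, so [e] is inserted word-finally. /terivbobedigeb/ → terivbobedigebe.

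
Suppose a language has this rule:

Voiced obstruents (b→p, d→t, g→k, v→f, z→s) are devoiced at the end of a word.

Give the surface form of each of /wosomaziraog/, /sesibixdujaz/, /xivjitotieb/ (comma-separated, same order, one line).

wosomaziraok, sesibixdujas, xivjitotiep

/wosomaziraog/: /g/ is a voiced obstruent in word-final position, so it devoices to [k]. → [wosomaziraok].
/sesibixdujaz/: /z/ is a voiced obstruent in word-final position, so it devoices to [s]. → [sesibixdujas].
/xivjitotieb/: /b/ is a voiced obstruent in word-final position, so it devoices to [p]. → [xivjitotiep].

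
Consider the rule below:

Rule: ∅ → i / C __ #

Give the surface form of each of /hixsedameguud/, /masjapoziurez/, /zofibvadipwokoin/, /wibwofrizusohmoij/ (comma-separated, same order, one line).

/hixsedameguud/: the form ends in the consonant /d/, so [i] is inserted word-finally. → [hixsedameguudi].
/masjapoziurez/: the form ends in the consonant /z/, so [i] is inserted word-finally. → [masjapoziurezi].
/zofibvadipwokoin/: the form ends in the consonant /n/, so [i] is inserted word-finally. → [zofibvadipwokoini].
/wibwofrizusohmoij/: the form ends in the consonant /j/, so [i] is inserted word-finally. → [wibwofrizusohmoiji].

hixsedameguudi, masjapoziurezi, zofibvadipwokoini, wibwofrizusohmoiji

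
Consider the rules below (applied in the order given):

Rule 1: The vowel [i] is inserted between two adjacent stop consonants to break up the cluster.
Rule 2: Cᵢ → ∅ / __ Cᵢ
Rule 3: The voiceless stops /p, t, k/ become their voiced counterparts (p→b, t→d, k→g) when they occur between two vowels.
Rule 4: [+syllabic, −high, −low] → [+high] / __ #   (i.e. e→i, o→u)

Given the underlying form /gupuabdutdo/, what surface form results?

Rule 1 (stop-cluster i-epenthesis): /b/ and /d/ form a stop–stop cluster, so [i] is inserted between them. /t/ and /d/ form a stop–stop cluster, so [i] is inserted between them. /gupuabdutdo/ → gupuabidutido.
Rule 2 (degemination): no segment meets the environment; /gupuabidutido/ is unchanged.
Rule 3 (intervocalic voicing): /p/ is a voiceless stop between vowels /u/ and /u/, so it voices to [b]. /t/ is a voiceless stop between vowels /u/ and /i/, so it voices to [d]. /gupuabidutido/ → gubuabidudido.
Rule 4 (final vowel raising): /o/ is a mid vowel in word-final position, so it raises to [u]. /gubuabidudido/ → gubuabidudidu.

gubuabidudidu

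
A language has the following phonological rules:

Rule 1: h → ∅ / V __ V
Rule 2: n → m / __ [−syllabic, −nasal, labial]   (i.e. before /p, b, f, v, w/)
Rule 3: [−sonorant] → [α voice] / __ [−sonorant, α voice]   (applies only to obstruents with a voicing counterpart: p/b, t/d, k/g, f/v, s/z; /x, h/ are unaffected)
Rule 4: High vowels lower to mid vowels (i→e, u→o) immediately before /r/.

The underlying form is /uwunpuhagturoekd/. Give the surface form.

uwumpuaktoroegd

Rule 1 (intervocalic h-deletion): /h/ occurs between vowels /u/ and /a/, so it deletes. /uwunpuhagturoekd/ → uwunpuagturoekd.
Rule 2 (nasal place assimilation): /n/ precedes the labial consonant /p/, so it assimilates in place to [m]. /uwunpuagturoekd/ → uwumpuagturoekd.
Rule 3 (regressive voicing assimilation): /g/ precedes the voiceless obstruent /t/, so it devoices to [k] by assimilation. /k/ precedes the voiced obstruent /d/, so it voices to [g] by assimilation. /uwumpuagturoekd/ → uwumpuakturoegd.
Rule 4 (pre-rhotic lowering): /u/ is a high vowel immediately before /r/, so it lowers to [o]. /uwumpuakturoegd/ → uwumpuaktoroegd.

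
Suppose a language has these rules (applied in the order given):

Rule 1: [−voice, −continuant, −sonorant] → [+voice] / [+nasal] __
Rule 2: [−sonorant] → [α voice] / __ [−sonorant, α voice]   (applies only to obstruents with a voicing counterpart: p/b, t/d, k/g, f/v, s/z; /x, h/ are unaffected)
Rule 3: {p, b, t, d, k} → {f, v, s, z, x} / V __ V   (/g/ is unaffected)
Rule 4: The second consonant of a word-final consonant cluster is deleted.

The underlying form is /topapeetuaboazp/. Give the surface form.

tofafeesuavoas

Rule 1 (post-nasal voicing): no segment meets the environment; /topapeetuaboazp/ is unchanged.
Rule 2 (regressive voicing assimilation): /z/ precedes the voiceless obstruent /p/, so it devoices to [s] by assimilation. /topapeetuaboazp/ → topapeetuaboasp.
Rule 3 (intervocalic spirantization): /p/ is a stop between vowels /o/ and /a/, so it spirantizes to the fricative [f]. /p/ is a stop between vowels /a/ and /e/, so it spirantizes to the fricative [f]. /t/ is a stop between vowels /e/ and /u/, so it spirantizes to the fricative [s]. /b/ is a stop between vowels /a/ and /o/, so it spirantizes to the fricative [v]. /topapeetuaboasp/ → tofafeesuavoasp.
Rule 4 (final cluster simplification): /p/ is the second consonant of a word-final cluster /sp/, so it deletes. /tofafeesuavoasp/ → tofafeesuavoas.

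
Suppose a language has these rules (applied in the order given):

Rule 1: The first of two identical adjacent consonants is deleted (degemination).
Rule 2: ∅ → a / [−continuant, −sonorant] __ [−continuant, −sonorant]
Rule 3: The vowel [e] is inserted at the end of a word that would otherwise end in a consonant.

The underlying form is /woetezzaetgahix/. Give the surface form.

Rule 1 (degemination): /zz/ is a geminate; the first /z/ deletes. /woetezzaetgahix/ → woetezaetgahix.
Rule 2 (stop-cluster a-epenthesis): /t/ and /g/ form a stop–stop cluster, so [a] is inserted between them. /woetezaetgahix/ → woetezaetagahix.
Rule 3 (final e-epenthesis): the form ends in the consonant /x/, so [e] is inserted word-finally. /woetezaetagahix/ → woetezaetagahixe.

woetezaetagahixe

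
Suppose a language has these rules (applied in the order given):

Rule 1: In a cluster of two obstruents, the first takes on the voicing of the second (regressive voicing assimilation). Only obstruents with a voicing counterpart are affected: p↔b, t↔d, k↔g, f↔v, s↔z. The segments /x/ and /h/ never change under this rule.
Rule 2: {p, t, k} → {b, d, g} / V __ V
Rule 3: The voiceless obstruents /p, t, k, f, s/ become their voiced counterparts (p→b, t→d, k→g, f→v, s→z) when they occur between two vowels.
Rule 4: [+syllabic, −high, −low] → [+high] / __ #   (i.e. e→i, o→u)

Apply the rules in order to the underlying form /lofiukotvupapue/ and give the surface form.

loviugodvubabui

Rule 1 (regressive voicing assimilation): /t/ precedes the voiced obstruent /v/, so it voices to [d] by assimilation. /lofiukotvupapue/ → lofiukodvupapue.
Rule 2 (intervocalic voicing): /k/ is a voiceless stop between vowels /u/ and /o/, so it voices to [g]. /p/ is a voiceless stop between vowels /u/ and /a/, so it voices to [b]. /p/ is a voiceless stop between vowels /a/ and /u/, so it voices to [b]. /lofiukodvupapue/ → lofiugodvubabue.
Rule 3 (intervocalic voicing): /f/ is a voiceless obstruent between vowels /o/ and /i/, so it voices to [v]. /lofiugodvubabue/ → loviugodvubabue.
Rule 4 (final vowel raising): /e/ is a mid vowel in word-final position, so it raises to [i]. /loviugodvubabue/ → loviugodvubabui.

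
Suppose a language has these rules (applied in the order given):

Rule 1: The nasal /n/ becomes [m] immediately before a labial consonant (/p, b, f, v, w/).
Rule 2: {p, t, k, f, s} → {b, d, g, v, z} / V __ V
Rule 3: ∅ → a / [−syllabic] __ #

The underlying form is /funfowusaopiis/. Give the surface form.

Rule 1 (nasal place assimilation): /n/ precedes the labial consonant /f/, so it assimilates in place to [m]. /funfowusaopiis/ → fumfowusaopiis.
Rule 2 (intervocalic voicing): /s/ is a voiceless obstruent between vowels /u/ and /a/, so it voices to [z]. /p/ is a voiceless obstruent between vowels /o/ and /i/, so it voices to [b]. /fumfowusaopiis/ → fumfowuzaobiis.
Rule 3 (final a-epenthesis): the form ends in the consonant /s/, so [a] is inserted word-finally. /fumfowuzaobiis/ → fumfowuzaobiisa.

fumfowuzaobiisa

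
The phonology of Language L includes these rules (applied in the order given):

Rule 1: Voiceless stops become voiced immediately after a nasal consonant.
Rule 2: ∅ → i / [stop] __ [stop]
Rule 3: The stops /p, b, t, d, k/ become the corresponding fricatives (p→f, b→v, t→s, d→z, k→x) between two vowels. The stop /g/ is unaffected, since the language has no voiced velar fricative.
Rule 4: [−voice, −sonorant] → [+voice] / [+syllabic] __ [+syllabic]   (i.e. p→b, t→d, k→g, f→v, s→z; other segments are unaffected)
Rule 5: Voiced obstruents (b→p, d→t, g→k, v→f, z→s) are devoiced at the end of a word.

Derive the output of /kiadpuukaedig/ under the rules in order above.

Rule 1 (post-nasal voicing): no segment meets the environment; /kiadpuukaedig/ is unchanged.
Rule 2 (stop-cluster i-epenthesis): /d/ and /p/ form a stop–stop cluster, so [i] is inserted between them. /kiadpuukaedig/ → kiadipuukaedig.
Rule 3 (intervocalic spirantization): /d/ is a stop between vowels /a/ and /i/, so it spirantizes to the fricative [z]. /p/ is a stop between vowels /i/ and /u/, so it spirantizes to the fricative [f]. /k/ is a stop between vowels /u/ and /a/, so it spirantizes to the fricative [x]. /d/ is a stop between vowels /e/ and /i/, so it spirantizes to the fricative [z]. /kiadipuukaedig/ → kiazifuuxaezig.
Rule 4 (intervocalic voicing): /f/ is a voiceless obstruent between vowels /i/ and /u/, so it voices to [v]. /kiazifuuxaezig/ → kiazivuuxaezig.
Rule 5 (final devoicing): /g/ is a voiced obstruent in word-final position, so it devoices to [k]. /kiazivuuxaezig/ → kiazivuuxaezik.

kiazivuuxaezik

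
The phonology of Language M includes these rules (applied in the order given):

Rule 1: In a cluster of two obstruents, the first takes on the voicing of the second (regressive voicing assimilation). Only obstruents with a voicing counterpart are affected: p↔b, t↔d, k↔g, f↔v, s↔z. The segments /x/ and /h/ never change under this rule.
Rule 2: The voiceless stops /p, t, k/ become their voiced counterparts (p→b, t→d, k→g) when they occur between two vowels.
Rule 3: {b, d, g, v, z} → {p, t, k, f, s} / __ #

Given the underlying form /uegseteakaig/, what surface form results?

ueksedeagaik

Rule 1 (regressive voicing assimilation): /g/ precedes the voiceless obstruent /s/, so it devoices to [k] by assimilation. /uegseteakaig/ → uekseteakaig.
Rule 2 (intervocalic voicing): /t/ is a voiceless stop between vowels /e/ and /e/, so it voices to [d]. /k/ is a voiceless stop between vowels /a/ and /a/, so it voices to [g]. /uekseteakaig/ → ueksedeagaig.
Rule 3 (final devoicing): /g/ is a voiced obstruent in word-final position, so it devoices to [k]. /ueksedeagaig/ → ueksedeagaik.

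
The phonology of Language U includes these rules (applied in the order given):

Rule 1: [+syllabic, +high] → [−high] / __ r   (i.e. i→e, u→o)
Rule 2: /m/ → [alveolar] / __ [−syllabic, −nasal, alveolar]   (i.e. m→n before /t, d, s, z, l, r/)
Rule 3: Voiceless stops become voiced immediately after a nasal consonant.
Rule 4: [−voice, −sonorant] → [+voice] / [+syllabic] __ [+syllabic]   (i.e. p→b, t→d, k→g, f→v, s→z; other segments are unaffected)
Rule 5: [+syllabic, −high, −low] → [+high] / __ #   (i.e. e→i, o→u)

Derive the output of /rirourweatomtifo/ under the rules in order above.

Rule 1 (pre-rhotic lowering): /i/ is a high vowel immediately before /r/, so it lowers to [e]. /u/ is a high vowel immediately before /r/, so it lowers to [o]. /rirourweatomtifo/ → reroorweatomtifo.
Rule 2 (nasal place assimilation): /m/ precedes the alveolar consonant /t/, so it assimilates in place to [n]. /reroorweatomtifo/ → reroorweatontifo.
Rule 3 (post-nasal voicing): /t/ is a voiceless stop immediately after the nasal /n/, so it voices to [d]. /reroorweatontifo/ → reroorweatondifo.
Rule 4 (intervocalic voicing): /t/ is a voiceless obstruent between vowels /a/ and /o/, so it voices to [d]. /f/ is a voiceless obstruent between vowels /i/ and /o/, so it voices to [v]. /reroorweatondifo/ → reroorweadondivo.
Rule 5 (final vowel raising): /o/ is a mid vowel in word-final position, so it raises to [u]. /reroorweadondivo/ → reroorweadondivu.

reroorweadondivu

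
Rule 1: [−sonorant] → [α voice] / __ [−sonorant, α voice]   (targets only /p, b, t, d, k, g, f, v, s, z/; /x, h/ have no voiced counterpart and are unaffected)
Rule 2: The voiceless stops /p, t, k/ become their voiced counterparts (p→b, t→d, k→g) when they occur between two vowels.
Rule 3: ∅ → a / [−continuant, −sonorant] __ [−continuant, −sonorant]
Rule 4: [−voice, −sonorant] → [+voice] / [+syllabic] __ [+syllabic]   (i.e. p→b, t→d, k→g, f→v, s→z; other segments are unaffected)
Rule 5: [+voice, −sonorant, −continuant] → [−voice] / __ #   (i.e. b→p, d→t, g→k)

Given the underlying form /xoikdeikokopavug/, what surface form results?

Rule 1 (regressive voicing assimilation): /k/ precedes the voiced obstruent /d/, so it voices to [g] by assimilation. /xoikdeikokopavug/ → xoigdeikokopavug.
Rule 2 (intervocalic voicing): /k/ is a voiceless stop between vowels /i/ and /o/, so it voices to [g]. /k/ is a voiceless stop between vowels /o/ and /o/, so it voices to [g]. /p/ is a voiceless stop between vowels /o/ and /a/, so it voices to [b]. /xoigdeikokopavug/ → xoigdeigogobavug.
Rule 3 (stop-cluster a-epenthesis): /g/ and /d/ form a stop–stop cluster, so [a] is inserted between them. /xoigdeigogobavug/ → xoigadeigogobavug.
Rule 4 (intervocalic voicing): no segment meets the environment; /xoigadeigogobavug/ is unchanged.
Rule 5 (final devoicing): /g/ is a voiced stop in word-final position, so it devoices to [k]. /xoigadeigogobavug/ → xoigadeigogobavuk.

xoigadeigogobavuk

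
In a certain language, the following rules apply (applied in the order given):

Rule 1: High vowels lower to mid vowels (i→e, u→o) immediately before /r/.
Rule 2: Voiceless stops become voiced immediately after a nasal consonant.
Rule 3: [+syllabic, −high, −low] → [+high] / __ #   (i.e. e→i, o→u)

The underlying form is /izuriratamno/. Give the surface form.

Rule 1 (pre-rhotic lowering): /u/ is a high vowel immediately before /r/, so it lowers to [o]. /i/ is a high vowel immediately before /r/, so it lowers to [e]. /izuriratamno/ → izoreratamno.
Rule 2 (post-nasal voicing): no segment meets the environment; /izoreratamno/ is unchanged.
Rule 3 (final vowel raising): /o/ is a mid vowel in word-final position, so it raises to [u]. /izoreratamno/ → izoreratamnu.

izoreratamnu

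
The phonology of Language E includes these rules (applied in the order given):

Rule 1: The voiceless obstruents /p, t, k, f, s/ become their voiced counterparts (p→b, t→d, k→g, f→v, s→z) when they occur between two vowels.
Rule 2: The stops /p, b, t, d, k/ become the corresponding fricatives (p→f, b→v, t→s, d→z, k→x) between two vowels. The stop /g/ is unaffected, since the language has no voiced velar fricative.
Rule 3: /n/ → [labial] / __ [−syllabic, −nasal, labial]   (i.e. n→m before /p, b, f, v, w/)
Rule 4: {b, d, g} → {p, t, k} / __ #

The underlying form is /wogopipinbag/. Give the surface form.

wogovivimbak

Rule 1 (intervocalic voicing): /p/ is a voiceless obstruent between vowels /o/ and /i/, so it voices to [b]. /p/ is a voiceless obstruent between vowels /i/ and /i/, so it voices to [b]. /wogopipinbag/ → wogobibinbag.
Rule 2 (intervocalic spirantization): /b/ is a stop between vowels /o/ and /i/, so it spirantizes to the fricative [v]. /b/ is a stop between vowels /i/ and /i/, so it spirantizes to the fricative [v]. /wogobibinbag/ → wogovivinbag.
Rule 3 (nasal place assimilation): /n/ precedes the labial consonant /b/, so it assimilates in place to [m]. /wogovivinbag/ → wogovivimbag.
Rule 4 (final devoicing): /g/ is a voiced stop in word-final position, so it devoices to [k]. /wogovivimbag/ → wogovivimbak.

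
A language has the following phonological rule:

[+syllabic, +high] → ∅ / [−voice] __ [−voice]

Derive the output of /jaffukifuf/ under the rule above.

/u/ is a high vowel flanked by voiceless consonants /f/ and /k/, so it deletes.
/i/ is a high vowel flanked by voiceless consonants /k/ and /f/, so it deletes.
/u/ is a high vowel flanked by voiceless consonants /f/ and /f/, so it deletes.
Surface form: [jaffkff].

jaffkff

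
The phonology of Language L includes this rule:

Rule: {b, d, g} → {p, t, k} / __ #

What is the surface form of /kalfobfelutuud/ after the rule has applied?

Scanning /kalfobfelutuud/: /b/ at position 6 is not in the conditioning environment; /d/ is a voiced stop in word-final position, so it devoices to [t].
Result: [kalfobfelutuut].

kalfobfelutuut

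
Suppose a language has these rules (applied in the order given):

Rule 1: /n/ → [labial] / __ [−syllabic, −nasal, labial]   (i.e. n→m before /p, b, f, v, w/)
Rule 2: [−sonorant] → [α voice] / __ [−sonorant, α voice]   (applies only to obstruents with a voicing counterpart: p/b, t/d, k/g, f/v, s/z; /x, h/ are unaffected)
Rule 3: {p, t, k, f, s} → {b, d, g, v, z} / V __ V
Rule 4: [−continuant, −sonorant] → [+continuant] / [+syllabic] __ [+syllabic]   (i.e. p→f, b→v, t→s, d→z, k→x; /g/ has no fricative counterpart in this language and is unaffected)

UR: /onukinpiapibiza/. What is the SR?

onugimpiaviviza

Rule 1 (nasal place assimilation): /n/ precedes the labial consonant /p/, so it assimilates in place to [m]. /onukinpiapibiza/ → onukimpiapibiza.
Rule 2 (regressive voicing assimilation): no segment meets the environment; /onukimpiapibiza/ is unchanged.
Rule 3 (intervocalic voicing): /k/ is a voiceless obstruent between vowels /u/ and /i/, so it voices to [g]. /p/ is a voiceless obstruent between vowels /a/ and /i/, so it voices to [b]. /onukimpiapibiza/ → onugimpiabibiza.
Rule 4 (intervocalic spirantization): /b/ is a stop between vowels /a/ and /i/, so it spirantizes to the fricative [v]. /b/ is a stop between vowels /i/ and /i/, so it spirantizes to the fricative [v]. /onugimpiabibiza/ → onugimpiaviviza.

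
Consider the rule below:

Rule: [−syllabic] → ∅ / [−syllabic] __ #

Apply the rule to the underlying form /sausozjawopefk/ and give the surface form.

/k/ is the second consonant of a word-final cluster /fk/, so it deletes.
The other instances of /s/, /z/, /j/, /w/, /p/, /f/ do not occur in the required environment and remain unchanged.
Surface form: [sausozjawopef].

sausozjawopef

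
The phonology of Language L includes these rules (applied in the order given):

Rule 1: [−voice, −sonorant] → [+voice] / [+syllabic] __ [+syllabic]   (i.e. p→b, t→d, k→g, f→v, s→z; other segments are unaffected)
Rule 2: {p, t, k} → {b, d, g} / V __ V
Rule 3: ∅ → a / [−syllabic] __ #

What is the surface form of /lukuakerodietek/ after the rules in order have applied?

Rule 1 (intervocalic voicing): /k/ is a voiceless obstruent between vowels /u/ and /u/, so it voices to [g]. /k/ is a voiceless obstruent between vowels /a/ and /e/, so it voices to [g]. /t/ is a voiceless obstruent between vowels /e/ and /e/, so it voices to [d]. /lukuakerodietek/ → luguagerodiedek.
Rule 2 (intervocalic voicing): no segment meets the environment; /luguagerodiedek/ is unchanged.
Rule 3 (final a-epenthesis): the form ends in the consonant /k/, so [a] is inserted word-finally. /luguagerodiedek/ → luguagerodiedeka.

luguagerodiedeka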